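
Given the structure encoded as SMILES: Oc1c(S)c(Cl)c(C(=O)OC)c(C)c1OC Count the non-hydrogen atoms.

Every atom symbol written in the SMILES (organic subset) is one heavy atom; implicit H are not written.
Heavy atoms by element → C:10, Cl:1, O:4, S:1.
Total: 16.

16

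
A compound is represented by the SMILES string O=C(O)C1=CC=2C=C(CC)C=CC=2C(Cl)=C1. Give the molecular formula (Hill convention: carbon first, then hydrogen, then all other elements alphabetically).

C13H11ClO2

Walk through each heavy atom and fill implicit hydrogens from standard valence (C 4, N 3, O 2, S 2, halogen 1):
  atom 1: O, bond orders sum to 2 (valence 2) → 0 H
  atom 2: C, bond orders sum to 4 (valence 4) → 0 H
  atom 3: O, bond orders sum to 1 (valence 2) → 1 H
  atom 4: C, bond orders sum to 4 (valence 4) → 0 H
  atom 5: C, bond orders sum to 3 (valence 4) → 1 H
  atom 6: C, bond orders sum to 4 (valence 4) → 0 H
  atom 7: C, bond orders sum to 3 (valence 4) → 1 H
  atom 8: C, bond orders sum to 4 (valence 4) → 0 H
  atom 9: C, bond orders sum to 2 (valence 4) → 2 H
  atom 10: C, bond orders sum to 1 (valence 4) → 3 H
  atom 11: C, bond orders sum to 3 (valence 4) → 1 H
  atom 12: C, bond orders sum to 3 (valence 4) → 1 H
  atom 13: C, bond orders sum to 4 (valence 4) → 0 H
  atom 14: C, bond orders sum to 4 (valence 4) → 0 H
  atom 15: Cl (halogen, monovalent) → 0 H
  atom 16: C, bond orders sum to 3 (valence 4) → 1 H
Totals → C:13, H:11, Cl:1, O:2.
In Hill order: C13H11ClO2.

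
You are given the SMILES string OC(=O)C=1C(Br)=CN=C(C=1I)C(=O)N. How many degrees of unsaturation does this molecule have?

6

Molecular formula: C7H4BrIN2O3.
DoU = (2C + 2 + N − H − X) / 2, where X is the halogen count and O/S are ignored.
    = (2·7 + 2 + 2 − 4 − 2) / 2 = 12 / 2 = 6.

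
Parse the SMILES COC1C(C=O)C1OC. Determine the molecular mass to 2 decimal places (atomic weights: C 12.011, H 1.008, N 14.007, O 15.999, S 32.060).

First, the molecular formula is C6H10O3 (counting implicit H from valence).
  C: 6 × 12.011 = 72.066
  H: 10 × 1.008 = 10.080
  O: 3 × 15.999 = 47.997
Sum: 6×12.011 + 10×1.008 + 3×15.999 = 130.143 → 130.14 g/mol.

130.14 g/mol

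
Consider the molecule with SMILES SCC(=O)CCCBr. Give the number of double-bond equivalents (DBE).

Degree of unsaturation = (number of rings) + (number of π bonds).
Ring closures in the SMILES: 0.
π bonds: 1 double bond (each 1 DoU) → 1 DoU from unsaturation.
Total DoU = 0 + 1 = 1.

1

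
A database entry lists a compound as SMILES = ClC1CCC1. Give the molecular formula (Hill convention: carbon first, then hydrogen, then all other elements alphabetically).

Walk through each heavy atom and fill implicit hydrogens from standard valence (C 4, N 3, O 2, S 2, halogen 1):
  atom 1: Cl (halogen, monovalent) → 0 H
  atom 2: C, bond orders sum to 3 (valence 4) → 1 H
  atom 3: C, bond orders sum to 2 (valence 4) → 2 H
  atom 4: C, bond orders sum to 2 (valence 4) → 2 H
  atom 5: C, bond orders sum to 2 (valence 4) → 2 H
Totals → C:4, H:7, Cl:1.
In Hill order: C4H7Cl.

C4H7Cl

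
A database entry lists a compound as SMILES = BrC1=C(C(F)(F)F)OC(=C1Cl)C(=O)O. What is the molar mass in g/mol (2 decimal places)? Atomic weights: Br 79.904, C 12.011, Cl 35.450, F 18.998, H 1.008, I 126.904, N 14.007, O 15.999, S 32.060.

293.42 g/mol

First, the molecular formula is C6HBrClF3O3 (counting implicit H from valence).
  Br: 1 × 79.904 = 79.904
  C: 6 × 12.011 = 72.066
  Cl: 1 × 35.450 = 35.450
  F: 3 × 18.998 = 56.994
  H: 1 × 1.008 = 1.008
  O: 3 × 15.999 = 47.997
Sum: 1×79.904 + 6×12.011 + 1×35.450 + 3×18.998 + 1×1.008 + 3×15.999 = 293.419 → 293.42 g/mol.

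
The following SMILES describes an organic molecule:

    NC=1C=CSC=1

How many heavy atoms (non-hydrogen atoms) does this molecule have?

Every atom symbol written in the SMILES (organic subset) is one heavy atom; implicit H are not written.
Heavy atoms by element → C:4, N:1, S:1.
Total: 6.

6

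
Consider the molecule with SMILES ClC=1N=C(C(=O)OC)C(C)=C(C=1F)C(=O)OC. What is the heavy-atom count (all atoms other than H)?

17

Every atom symbol written in the SMILES (organic subset) is one heavy atom; implicit H are not written.
Heavy atoms by element → C:10, Cl:1, F:1, N:1, O:4.
Total: 17.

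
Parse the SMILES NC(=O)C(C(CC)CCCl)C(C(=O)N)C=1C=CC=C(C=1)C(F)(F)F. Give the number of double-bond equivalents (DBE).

6

Molecular formula: C16H20ClF3N2O2.
DoU = (2C + 2 + N − H − X) / 2, where X is the halogen count and O/S are ignored.
    = (2·16 + 2 + 2 − 20 − 4) / 2 = 12 / 2 = 6.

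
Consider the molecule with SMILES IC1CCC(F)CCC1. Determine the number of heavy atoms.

9

Every atom symbol written in the SMILES (organic subset) is one heavy atom; implicit H are not written.
Heavy atoms by element → C:7, F:1, I:1.
Total: 9.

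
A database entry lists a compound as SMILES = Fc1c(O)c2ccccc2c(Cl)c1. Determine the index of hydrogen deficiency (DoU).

7

Molecular formula: C10H6ClFO.
DoU = (2C + 2 + N − H − X) / 2, where X is the halogen count and O/S are ignored.
    = (2·10 + 2 + 0 − 6 − 2) / 2 = 14 / 2 = 7.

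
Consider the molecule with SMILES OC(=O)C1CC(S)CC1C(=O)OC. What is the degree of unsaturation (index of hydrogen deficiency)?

3

Molecular formula: C8H12O4S.
DoU = (2C + 2 + N − H − X) / 2, where X is the halogen count and O/S are ignored.
    = (2·8 + 2 + 0 − 12 − 0) / 2 = 6 / 2 = 3.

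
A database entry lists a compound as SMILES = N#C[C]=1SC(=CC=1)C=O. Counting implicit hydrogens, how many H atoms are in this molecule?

3

Walk through each heavy atom and fill implicit hydrogens from standard valence (C 4, N 3, O 2, S 2, halogen 1):
  atom 1: N, bond orders sum to 3 (valence 3) → 0 H
  atom 2: C, bond orders sum to 4 (valence 4) → 0 H
  atom 3: C with explicit H count 0
  atom 4: S, bond orders sum to 2 (valence 2) → 0 H
  atom 5: C, bond orders sum to 4 (valence 4) → 0 H
  atom 6: C, bond orders sum to 3 (valence 4) → 1 H
  atom 7: C, bond orders sum to 3 (valence 4) → 1 H
  atom 8: C, bond orders sum to 3 (valence 4) → 1 H
  atom 9: O, bond orders sum to 2 (valence 2) → 0 H
Total hydrogens: 3.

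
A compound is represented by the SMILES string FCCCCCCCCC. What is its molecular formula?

Walk through each heavy atom and fill implicit hydrogens from standard valence (C 4, N 3, O 2, S 2, halogen 1):
  atom 1: F (halogen, monovalent) → 0 H
  atom 2: C, bond orders sum to 2 (valence 4) → 2 H
  atom 3: C, bond orders sum to 2 (valence 4) → 2 H
  atom 4: C, bond orders sum to 2 (valence 4) → 2 H
  atom 5: C, bond orders sum to 2 (valence 4) → 2 H
  atom 6: C, bond orders sum to 2 (valence 4) → 2 H
  atom 7: C, bond orders sum to 2 (valence 4) → 2 H
  atom 8: C, bond orders sum to 2 (valence 4) → 2 H
  atom 9: C, bond orders sum to 2 (valence 4) → 2 H
  atom 10: C, bond orders sum to 1 (valence 4) → 3 H
Totals → C:9, H:19, F:1.

C9H19F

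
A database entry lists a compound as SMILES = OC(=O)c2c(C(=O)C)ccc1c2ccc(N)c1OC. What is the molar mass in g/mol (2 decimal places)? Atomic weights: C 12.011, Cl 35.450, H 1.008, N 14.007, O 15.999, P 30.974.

First, the molecular formula is C14H13NO4 (counting implicit H from valence).
  C: 14 × 12.011 = 168.154
  H: 13 × 1.008 = 13.104
  N: 1 × 14.007 = 14.007
  O: 4 × 15.999 = 63.996
Sum: 14×12.011 + 13×1.008 + 1×14.007 + 4×15.999 = 259.261 → 259.26 g/mol.

259.26 g/mol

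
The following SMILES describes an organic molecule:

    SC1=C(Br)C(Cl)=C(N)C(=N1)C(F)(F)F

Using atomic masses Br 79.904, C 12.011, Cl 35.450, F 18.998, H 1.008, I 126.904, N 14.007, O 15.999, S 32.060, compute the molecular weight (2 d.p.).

First, the molecular formula is C6H3BrClF3N2S (counting implicit H from valence).
  Br: 1 × 79.904 = 79.904
  C: 6 × 12.011 = 72.066
  Cl: 1 × 35.450 = 35.450
  F: 3 × 18.998 = 56.994
  H: 3 × 1.008 = 3.024
  N: 2 × 14.007 = 28.014
  S: 1 × 32.060 = 32.060
Sum: 1×79.904 + 6×12.011 + 1×35.450 + 3×18.998 + 3×1.008 + 2×14.007 + 1×32.060 = 307.512 → 307.51 g/mol.

307.51 g/mol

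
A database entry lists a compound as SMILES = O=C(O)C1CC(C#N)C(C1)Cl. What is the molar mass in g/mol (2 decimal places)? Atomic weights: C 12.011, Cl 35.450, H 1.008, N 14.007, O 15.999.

173.60 g/mol

First, the molecular formula is C7H8ClNO2 (counting implicit H from valence).
  C: 7 × 12.011 = 84.077
  Cl: 1 × 35.450 = 35.450
  H: 8 × 1.008 = 8.064
  N: 1 × 14.007 = 14.007
  O: 2 × 15.999 = 31.998
Sum: 7×12.011 + 1×35.450 + 8×1.008 + 1×14.007 + 2×15.999 = 173.596 → 173.60 g/mol.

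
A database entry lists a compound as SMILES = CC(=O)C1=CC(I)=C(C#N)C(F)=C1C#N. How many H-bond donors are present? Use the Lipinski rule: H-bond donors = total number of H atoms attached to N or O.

0

Donors: find every N or O and count the H atoms it carries.
  atom 3 (O): bond orders sum to 2 → 0 H
  atom 10 (N): bond orders sum to 3 → 0 H
  atom 15 (N): bond orders sum to 3 → 0 H
Lipinski HBD = 0.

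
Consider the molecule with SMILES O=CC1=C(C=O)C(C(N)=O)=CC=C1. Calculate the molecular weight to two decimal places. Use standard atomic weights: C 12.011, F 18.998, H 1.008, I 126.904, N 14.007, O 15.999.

177.16 g/mol

First, the molecular formula is C9H7NO3 (counting implicit H from valence).
  C: 9 × 12.011 = 108.099
  H: 7 × 1.008 = 7.056
  N: 1 × 14.007 = 14.007
  O: 3 × 15.999 = 47.997
Sum: 9×12.011 + 7×1.008 + 1×14.007 + 3×15.999 = 177.159 → 177.16 g/mol.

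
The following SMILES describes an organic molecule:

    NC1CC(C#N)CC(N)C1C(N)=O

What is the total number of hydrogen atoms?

Walk through each heavy atom and fill implicit hydrogens from standard valence (C 4, N 3, O 2, S 2, halogen 1):
  atom 1: N, bond orders sum to 1 (valence 3) → 2 H
  atom 2: C, bond orders sum to 3 (valence 4) → 1 H
  atom 3: C, bond orders sum to 2 (valence 4) → 2 H
  atom 4: C, bond orders sum to 3 (valence 4) → 1 H
  atom 5: C, bond orders sum to 4 (valence 4) → 0 H
  atom 6: N, bond orders sum to 3 (valence 3) → 0 H
  atom 7: C, bond orders sum to 2 (valence 4) → 2 H
  atom 8: C, bond orders sum to 3 (valence 4) → 1 H
  atom 9: N, bond orders sum to 1 (valence 3) → 2 H
  atom 10: C, bond orders sum to 3 (valence 4) → 1 H
  atom 11: C, bond orders sum to 4 (valence 4) → 0 H
  atom 12: N, bond orders sum to 1 (valence 3) → 2 H
  atom 13: O, bond orders sum to 2 (valence 2) → 0 H
Total hydrogens: 14.

14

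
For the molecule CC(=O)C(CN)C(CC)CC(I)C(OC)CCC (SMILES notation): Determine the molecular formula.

Walk through each heavy atom and fill implicit hydrogens from standard valence (C 4, N 3, O 2, S 2, halogen 1):
  atom 1: C, bond orders sum to 1 (valence 4) → 3 H
  atom 2: C, bond orders sum to 4 (valence 4) → 0 H
  atom 3: O, bond orders sum to 2 (valence 2) → 0 H
  atom 4: C, bond orders sum to 3 (valence 4) → 1 H
  atom 5: C, bond orders sum to 2 (valence 4) → 2 H
  atom 6: N, bond orders sum to 1 (valence 3) → 2 H
  atom 7: C, bond orders sum to 3 (valence 4) → 1 H
  atom 8: C, bond orders sum to 2 (valence 4) → 2 H
  atom 9: C, bond orders sum to 1 (valence 4) → 3 H
  atom 10: C, bond orders sum to 2 (valence 4) → 2 H
  atom 11: C, bond orders sum to 3 (valence 4) → 1 H
  atom 12: I (halogen, monovalent) → 0 H
  atom 13: C, bond orders sum to 3 (valence 4) → 1 H
  atom 14: O, bond orders sum to 2 (valence 2) → 0 H
  atom 15: C, bond orders sum to 1 (valence 4) → 3 H
  atom 16: C, bond orders sum to 2 (valence 4) → 2 H
  atom 17: C, bond orders sum to 2 (valence 4) → 2 H
  atom 18: C, bond orders sum to 1 (valence 4) → 3 H
Totals → C:14, H:28, I:1, N:1, O:2.
In Hill order: C14H28INO2.

C14H28INO2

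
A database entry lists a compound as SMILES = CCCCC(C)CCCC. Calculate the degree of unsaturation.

Degree of unsaturation = (number of rings) + (number of π bonds).
Ring closures in the SMILES: 0.
π bonds: none → 0 DoU from unsaturation.
Total DoU = 0 + 0 = 0.

0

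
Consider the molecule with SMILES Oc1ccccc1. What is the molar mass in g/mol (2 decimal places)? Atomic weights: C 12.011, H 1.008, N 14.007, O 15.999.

First, the molecular formula is C6H6O (counting implicit H from valence).
  C: 6 × 12.011 = 72.066
  H: 6 × 1.008 = 6.048
  O: 1 × 15.999 = 15.999
Sum: 6×12.011 + 6×1.008 + 1×15.999 = 94.113 → 94.11 g/mol.

94.11 g/mol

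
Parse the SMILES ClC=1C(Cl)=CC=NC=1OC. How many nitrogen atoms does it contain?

1

Scan the SMILES for N atoms (remember two-letter symbols like Cl and Br are single atoms).
Nitrogen count: 1.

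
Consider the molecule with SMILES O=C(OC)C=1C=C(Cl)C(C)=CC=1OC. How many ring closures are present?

1

In SMILES, each pair of matching ring-closure digits denotes one ring-closing bond; the number of such bonds equals the number of independent rings.
Ring-closure bonds here: 1.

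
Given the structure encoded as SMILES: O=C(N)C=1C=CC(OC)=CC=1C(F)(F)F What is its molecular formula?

Walk through each heavy atom and fill implicit hydrogens from standard valence (C 4, N 3, O 2, S 2, halogen 1):
  atom 1: O, bond orders sum to 2 (valence 2) → 0 H
  atom 2: C, bond orders sum to 4 (valence 4) → 0 H
  atom 3: N, bond orders sum to 1 (valence 3) → 2 H
  atom 4: C, bond orders sum to 4 (valence 4) → 0 H
  atom 5: C, bond orders sum to 3 (valence 4) → 1 H
  atom 6: C, bond orders sum to 3 (valence 4) → 1 H
  atom 7: C, bond orders sum to 4 (valence 4) → 0 H
  atom 8: O, bond orders sum to 2 (valence 2) → 0 H
  atom 9: C, bond orders sum to 1 (valence 4) → 3 H
  atom 10: C, bond orders sum to 3 (valence 4) → 1 H
  atom 11: C, bond orders sum to 4 (valence 4) → 0 H
  atom 12: C, bond orders sum to 4 (valence 4) → 0 H
  atom 13: F (halogen, monovalent) → 0 H
  atom 14: F (halogen, monovalent) → 0 H
  atom 15: F (halogen, monovalent) → 0 H
Totals → C:9, H:8, F:3, N:1, O:2.
In Hill order: C9H8F3NO2.

C9H8F3NO2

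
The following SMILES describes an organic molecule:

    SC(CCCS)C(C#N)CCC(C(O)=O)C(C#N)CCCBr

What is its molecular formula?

C15H23BrN2O2S2

Walk through each heavy atom and fill implicit hydrogens from standard valence (C 4, N 3, O 2, S 2, halogen 1):
  atom 1: S, bond orders sum to 1 (valence 2) → 1 H
  atom 2: C, bond orders sum to 3 (valence 4) → 1 H
  atom 3: C, bond orders sum to 2 (valence 4) → 2 H
  atom 4: C, bond orders sum to 2 (valence 4) → 2 H
  atom 5: C, bond orders sum to 2 (valence 4) → 2 H
  atom 6: S, bond orders sum to 1 (valence 2) → 1 H
  atom 7: C, bond orders sum to 3 (valence 4) → 1 H
  atom 8: C, bond orders sum to 4 (valence 4) → 0 H
  atom 9: N, bond orders sum to 3 (valence 3) → 0 H
  atom 10: C, bond orders sum to 2 (valence 4) → 2 H
  atom 11: C, bond orders sum to 2 (valence 4) → 2 H
  atom 12: C, bond orders sum to 3 (valence 4) → 1 H
  atom 13: C, bond orders sum to 4 (valence 4) → 0 H
  atom 14: O, bond orders sum to 1 (valence 2) → 1 H
  atom 15: O, bond orders sum to 2 (valence 2) → 0 H
  atom 16: C, bond orders sum to 3 (valence 4) → 1 H
  atom 17: C, bond orders sum to 4 (valence 4) → 0 H
  atom 18: N, bond orders sum to 3 (valence 3) → 0 H
  atom 19: C, bond orders sum to 2 (valence 4) → 2 H
  atom 20: C, bond orders sum to 2 (valence 4) → 2 H
  atom 21: C, bond orders sum to 2 (valence 4) → 2 H
  atom 22: Br (halogen, monovalent) → 0 H
Totals → C:15, H:23, Br:1, N:2, O:2, S:2.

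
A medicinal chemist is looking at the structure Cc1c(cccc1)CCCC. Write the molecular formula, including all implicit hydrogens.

Walk through each heavy atom and fill implicit hydrogens from standard valence (C 4, N 3, O 2, S 2, halogen 1); for lowercase aromatic atoms, an aromatic c carries 1 H when it has two neighbours and 0 H with three, and aromatic n carries 0 H:
  atom 1: C, bond orders sum to 1 (valence 4) → 3 H
  atom 2: aromatic c, 3 neighbours → 0 H
  atom 3: aromatic c, 3 neighbours → 0 H
  atom 4: aromatic c, 2 neighbours → 1 H
  atom 5: aromatic c, 2 neighbours → 1 H
  atom 6: aromatic c, 2 neighbours → 1 H
  atom 7: aromatic c, 2 neighbours → 1 H
  atom 8: C, bond orders sum to 2 (valence 4) → 2 H
  atom 9: C, bond orders sum to 2 (valence 4) → 2 H
  atom 10: C, bond orders sum to 2 (valence 4) → 2 H
  atom 11: C, bond orders sum to 1 (valence 4) → 3 H
Totals → C:11, H:16.

C11H16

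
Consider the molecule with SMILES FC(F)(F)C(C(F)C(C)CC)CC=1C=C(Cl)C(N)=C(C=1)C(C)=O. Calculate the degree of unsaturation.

5

Molecular formula: C16H20ClF4NO.
DoU = (2C + 2 + N − H − X) / 2, where X is the halogen count and O/S are ignored.
    = (2·16 + 2 + 1 − 20 − 5) / 2 = 10 / 2 = 5.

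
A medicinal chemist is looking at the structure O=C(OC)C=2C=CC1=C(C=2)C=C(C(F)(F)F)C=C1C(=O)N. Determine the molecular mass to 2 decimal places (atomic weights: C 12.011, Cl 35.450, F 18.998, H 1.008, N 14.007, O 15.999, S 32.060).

297.23 g/mol

First, the molecular formula is C14H10F3NO3 (counting implicit H from valence).
  C: 14 × 12.011 = 168.154
  F: 3 × 18.998 = 56.994
  H: 10 × 1.008 = 10.080
  N: 1 × 14.007 = 14.007
  O: 3 × 15.999 = 47.997
Sum: 14×12.011 + 3×18.998 + 10×1.008 + 1×14.007 + 3×15.999 = 297.232 → 297.23 g/mol.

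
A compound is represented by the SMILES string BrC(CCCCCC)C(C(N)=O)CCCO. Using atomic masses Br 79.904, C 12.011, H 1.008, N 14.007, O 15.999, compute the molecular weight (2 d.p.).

First, the molecular formula is C12H24BrNO2 (counting implicit H from valence).
  Br: 1 × 79.904 = 79.904
  C: 12 × 12.011 = 144.132
  H: 24 × 1.008 = 24.192
  N: 1 × 14.007 = 14.007
  O: 2 × 15.999 = 31.998
Sum: 1×79.904 + 12×12.011 + 24×1.008 + 1×14.007 + 2×15.999 = 294.233 → 294.23 g/mol.

294.23 g/mol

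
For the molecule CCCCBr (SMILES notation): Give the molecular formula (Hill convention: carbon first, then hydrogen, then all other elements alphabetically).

C4H9Br

Walk through each heavy atom and fill implicit hydrogens from standard valence (C 4, N 3, O 2, S 2, halogen 1):
  atom 1: C, bond orders sum to 1 (valence 4) → 3 H
  atom 2: C, bond orders sum to 2 (valence 4) → 2 H
  atom 3: C, bond orders sum to 2 (valence 4) → 2 H
  atom 4: C, bond orders sum to 2 (valence 4) → 2 H
  atom 5: Br (halogen, monovalent) → 0 H
Totals → C:4, H:9, Br:1.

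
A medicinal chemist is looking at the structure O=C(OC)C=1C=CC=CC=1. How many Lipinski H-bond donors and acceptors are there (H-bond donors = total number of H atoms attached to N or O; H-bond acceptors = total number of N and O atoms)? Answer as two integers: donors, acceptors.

0, 2

Donors: find every N or O and count the H atoms it carries.
  atom 1 (O): bond orders sum to 2 → 0 H
  atom 3 (O): bond orders sum to 2 → 0 H
Lipinski HBD = 0.
Acceptors: N atoms = 0, O atoms = 2 → HBA = 2.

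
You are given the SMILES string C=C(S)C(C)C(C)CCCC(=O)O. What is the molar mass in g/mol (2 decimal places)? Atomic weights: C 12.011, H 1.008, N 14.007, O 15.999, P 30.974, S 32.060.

202.31 g/mol

First, the molecular formula is C10H18O2S (counting implicit H from valence).
  C: 10 × 12.011 = 120.110
  H: 18 × 1.008 = 18.144
  O: 2 × 15.999 = 31.998
  S: 1 × 32.060 = 32.060
Sum: 10×12.011 + 18×1.008 + 2×15.999 + 1×32.060 = 202.312 → 202.31 g/mol.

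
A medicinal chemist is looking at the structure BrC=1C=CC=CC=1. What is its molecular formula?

C6H5Br

Walk through each heavy atom and fill implicit hydrogens from standard valence (C 4, N 3, O 2, S 2, halogen 1):
  atom 1: Br (halogen, monovalent) → 0 H
  atom 2: C, bond orders sum to 4 (valence 4) → 0 H
  atom 3: C, bond orders sum to 3 (valence 4) → 1 H
  atom 4: C, bond orders sum to 3 (valence 4) → 1 H
  atom 5: C, bond orders sum to 3 (valence 4) → 1 H
  atom 6: C, bond orders sum to 3 (valence 4) → 1 H
  atom 7: C, bond orders sum to 3 (valence 4) → 1 H
Totals → C:6, H:5, Br:1.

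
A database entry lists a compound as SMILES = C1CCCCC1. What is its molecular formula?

C6H12

Walk through each heavy atom and fill implicit hydrogens from standard valence (C 4, N 3, O 2, S 2, halogen 1):
  atom 1: C, bond orders sum to 2 (valence 4) → 2 H
  atom 2: C, bond orders sum to 2 (valence 4) → 2 H
  atom 3: C, bond orders sum to 2 (valence 4) → 2 H
  atom 4: C, bond orders sum to 2 (valence 4) → 2 H
  atom 5: C, bond orders sum to 2 (valence 4) → 2 H
  atom 6: C, bond orders sum to 2 (valence 4) → 2 H
Totals → C:6, H:12.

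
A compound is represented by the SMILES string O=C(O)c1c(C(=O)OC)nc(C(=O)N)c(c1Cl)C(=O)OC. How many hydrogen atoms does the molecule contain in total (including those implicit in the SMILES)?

Walk through each heavy atom and fill implicit hydrogens from standard valence (C 4, N 3, O 2, S 2, halogen 1); for lowercase aromatic atoms, an aromatic c carries 1 H when it has two neighbours and 0 H with three, and aromatic n carries 0 H:
  atom 1: O, bond orders sum to 2 (valence 2) → 0 H
  atom 2: C, bond orders sum to 4 (valence 4) → 0 H
  atom 3: O, bond orders sum to 1 (valence 2) → 1 H
  atom 4: aromatic c, 3 neighbours → 0 H
  atom 5: aromatic c, 3 neighbours → 0 H
  atom 6: C, bond orders sum to 4 (valence 4) → 0 H
  atom 7: O, bond orders sum to 2 (valence 2) → 0 H
  atom 8: O, bond orders sum to 2 (valence 2) → 0 H
  atom 9: C, bond orders sum to 1 (valence 4) → 3 H
  atom 10: aromatic n, 2 neighbours → 0 H
  atom 11: aromatic c, 3 neighbours → 0 H
  atom 12: C, bond orders sum to 4 (valence 4) → 0 H
  atom 13: O, bond orders sum to 2 (valence 2) → 0 H
  atom 14: N, bond orders sum to 1 (valence 3) → 2 H
  atom 15: aromatic c, 3 neighbours → 0 H
  atom 16: aromatic c, 3 neighbours → 0 H
  atom 17: Cl (halogen, monovalent) → 0 H
  atom 18: C, bond orders sum to 4 (valence 4) → 0 H
  atom 19: O, bond orders sum to 2 (valence 2) → 0 H
  atom 20: O, bond orders sum to 2 (valence 2) → 0 H
  atom 21: C, bond orders sum to 1 (valence 4) → 3 H
Total hydrogens: 9.

9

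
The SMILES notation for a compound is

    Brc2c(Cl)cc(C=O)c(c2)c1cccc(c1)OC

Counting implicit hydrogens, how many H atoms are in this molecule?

Walk through each heavy atom and fill implicit hydrogens from standard valence (C 4, N 3, O 2, S 2, halogen 1); for lowercase aromatic atoms, an aromatic c carries 1 H when it has two neighbours and 0 H with three, and aromatic n carries 0 H:
  atom 1: Br (halogen, monovalent) → 0 H
  atom 2: aromatic c, 3 neighbours → 0 H
  atom 3: aromatic c, 3 neighbours → 0 H
  atom 4: Cl (halogen, monovalent) → 0 H
  atom 5: aromatic c, 2 neighbours → 1 H
  atom 6: aromatic c, 3 neighbours → 0 H
  atom 7: C, bond orders sum to 3 (valence 4) → 1 H
  atom 8: O, bond orders sum to 2 (valence 2) → 0 H
  atom 9: aromatic c, 3 neighbours → 0 H
  atom 10: aromatic c, 2 neighbours → 1 H
  atom 11: aromatic c, 3 neighbours → 0 H
  atom 12: aromatic c, 2 neighbours → 1 H
  atom 13: aromatic c, 2 neighbours → 1 H
  atom 14: aromatic c, 2 neighbours → 1 H
  atom 15: aromatic c, 3 neighbours → 0 H
  atom 16: aromatic c, 2 neighbours → 1 H
  atom 17: O, bond orders sum to 2 (valence 2) → 0 H
  atom 18: C, bond orders sum to 1 (valence 4) → 3 H
Total hydrogens: 10.

10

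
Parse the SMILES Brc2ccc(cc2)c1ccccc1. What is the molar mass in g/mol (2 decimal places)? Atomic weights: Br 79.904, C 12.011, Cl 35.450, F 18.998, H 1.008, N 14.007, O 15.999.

First, the molecular formula is C12H9Br (counting implicit H from valence).
  Br: 1 × 79.904 = 79.904
  C: 12 × 12.011 = 144.132
  H: 9 × 1.008 = 9.072
Sum: 1×79.904 + 12×12.011 + 9×1.008 = 233.108 → 233.11 g/mol.

233.11 g/mol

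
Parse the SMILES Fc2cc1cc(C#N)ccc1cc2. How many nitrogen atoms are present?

1

Scan the SMILES for N atoms (remember two-letter symbols like Cl and Br are single atoms).
Nitrogen count: 1.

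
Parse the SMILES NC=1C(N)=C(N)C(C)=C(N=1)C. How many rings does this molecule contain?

In SMILES, each pair of matching ring-closure digits denotes one ring-closing bond; the number of such bonds equals the number of independent rings.
Ring-closure bonds here: 1.

1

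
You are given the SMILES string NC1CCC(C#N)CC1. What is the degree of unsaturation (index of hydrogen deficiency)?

3

Molecular formula: C7H12N2.
DoU = (2C + 2 + N − H − X) / 2, where X is the halogen count and O/S are ignored.
    = (2·7 + 2 + 2 − 12 − 0) / 2 = 6 / 2 = 3.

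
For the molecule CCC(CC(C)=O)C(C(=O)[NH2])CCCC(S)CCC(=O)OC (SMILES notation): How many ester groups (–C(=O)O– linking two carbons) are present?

1

The ester motif appears at heavy-atom position 19 in the SMILES.
Other groups present: 1 amide, 1 ketone, 1 thiol.
Ester count: 1.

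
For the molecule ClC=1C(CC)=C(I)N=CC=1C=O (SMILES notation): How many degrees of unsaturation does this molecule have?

Molecular formula: C8H7ClINO.
DoU = (2C + 2 + N − H − X) / 2, where X is the halogen count and O/S are ignored.
    = (2·8 + 2 + 1 − 7 − 2) / 2 = 10 / 2 = 5.

5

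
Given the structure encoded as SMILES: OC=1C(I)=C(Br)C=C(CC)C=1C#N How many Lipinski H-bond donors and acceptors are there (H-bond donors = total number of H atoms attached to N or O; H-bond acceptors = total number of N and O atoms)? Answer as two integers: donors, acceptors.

Donors: find every N or O and count the H atoms it carries.
  atom 1 (O): bond orders sum to 1 → 1 H
  atom 13 (N): bond orders sum to 3 → 0 H
Lipinski HBD = 1.
Acceptors: N atoms = 1, O atoms = 1 → HBA = 2.

1, 2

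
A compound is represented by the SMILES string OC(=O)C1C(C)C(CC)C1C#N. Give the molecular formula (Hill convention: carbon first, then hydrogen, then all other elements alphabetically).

C9H13NO2

Walk through each heavy atom and fill implicit hydrogens from standard valence (C 4, N 3, O 2, S 2, halogen 1):
  atom 1: O, bond orders sum to 1 (valence 2) → 1 H
  atom 2: C, bond orders sum to 4 (valence 4) → 0 H
  atom 3: O, bond orders sum to 2 (valence 2) → 0 H
  atom 4: C, bond orders sum to 3 (valence 4) → 1 H
  atom 5: C, bond orders sum to 3 (valence 4) → 1 H
  atom 6: C, bond orders sum to 1 (valence 4) → 3 H
  atom 7: C, bond orders sum to 3 (valence 4) → 1 H
  atom 8: C, bond orders sum to 2 (valence 4) → 2 H
  atom 9: C, bond orders sum to 1 (valence 4) → 3 H
  atom 10: C, bond orders sum to 3 (valence 4) → 1 H
  atom 11: C, bond orders sum to 4 (valence 4) → 0 H
  atom 12: N, bond orders sum to 3 (valence 3) → 0 H
Totals → C:9, H:13, N:1, O:2.
In Hill order: C9H13NO2.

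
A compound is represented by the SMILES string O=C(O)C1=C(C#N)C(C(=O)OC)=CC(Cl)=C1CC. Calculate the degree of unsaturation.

8

Degree of unsaturation = (number of rings) + (number of π bonds).
Ring closures in the SMILES: 1.
π bonds: 5 double bonds (each 1 DoU), 1 triple bond (each 2 DoU) → 7 DoU from unsaturation.
Total DoU = 1 + 7 = 8.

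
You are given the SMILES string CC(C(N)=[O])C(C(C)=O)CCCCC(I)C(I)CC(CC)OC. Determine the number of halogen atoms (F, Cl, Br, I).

2

Halogen atoms appear at heavy-atom positions 15, 17 (2×I).
Other groups present: 1 amide, 1 ether, 1 ketone.
Halogen count: 2.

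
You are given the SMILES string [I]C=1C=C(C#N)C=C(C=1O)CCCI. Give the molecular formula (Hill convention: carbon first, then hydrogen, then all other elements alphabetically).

C10H9I2NO

Walk through each heavy atom and fill implicit hydrogens from standard valence (C 4, N 3, O 2, S 2, halogen 1):
  atom 1: I with explicit H count 0
  atom 2: C, bond orders sum to 4 (valence 4) → 0 H
  atom 3: C, bond orders sum to 3 (valence 4) → 1 H
  atom 4: C, bond orders sum to 4 (valence 4) → 0 H
  atom 5: C, bond orders sum to 4 (valence 4) → 0 H
  atom 6: N, bond orders sum to 3 (valence 3) → 0 H
  atom 7: C, bond orders sum to 3 (valence 4) → 1 H
  atom 8: C, bond orders sum to 4 (valence 4) → 0 H
  atom 9: C, bond orders sum to 4 (valence 4) → 0 H
  atom 10: O, bond orders sum to 1 (valence 2) → 1 H
  atom 11: C, bond orders sum to 2 (valence 4) → 2 H
  atom 12: C, bond orders sum to 2 (valence 4) → 2 H
  atom 13: C, bond orders sum to 2 (valence 4) → 2 H
  atom 14: I (halogen, monovalent) → 0 H
Totals → C:10, H:9, I:2, N:1, O:1.
In Hill order: C10H9I2NO.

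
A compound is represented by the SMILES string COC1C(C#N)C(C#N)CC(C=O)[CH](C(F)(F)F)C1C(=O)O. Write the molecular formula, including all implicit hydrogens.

Walk through each heavy atom and fill implicit hydrogens from standard valence (C 4, N 3, O 2, S 2, halogen 1):
  atom 1: C, bond orders sum to 1 (valence 4) → 3 H
  atom 2: O, bond orders sum to 2 (valence 2) → 0 H
  atom 3: C, bond orders sum to 3 (valence 4) → 1 H
  atom 4: C, bond orders sum to 3 (valence 4) → 1 H
  atom 5: C, bond orders sum to 4 (valence 4) → 0 H
  atom 6: N, bond orders sum to 3 (valence 3) → 0 H
  atom 7: C, bond orders sum to 3 (valence 4) → 1 H
  atom 8: C, bond orders sum to 4 (valence 4) → 0 H
  atom 9: N, bond orders sum to 3 (valence 3) → 0 H
  atom 10: C, bond orders sum to 2 (valence 4) → 2 H
  atom 11: C, bond orders sum to 3 (valence 4) → 1 H
  atom 12: C, bond orders sum to 3 (valence 4) → 1 H
  atom 13: O, bond orders sum to 2 (valence 2) → 0 H
  atom 14: C with explicit H count 1
  atom 15: C, bond orders sum to 4 (valence 4) → 0 H
  atom 16: F (halogen, monovalent) → 0 H
  atom 17: F (halogen, monovalent) → 0 H
  atom 18: F (halogen, monovalent) → 0 H
  atom 19: C, bond orders sum to 3 (valence 4) → 1 H
  atom 20: C, bond orders sum to 4 (valence 4) → 0 H
  atom 21: O, bond orders sum to 2 (valence 2) → 0 H
  atom 22: O, bond orders sum to 1 (valence 2) → 1 H
Totals → C:13, H:13, F:3, N:2, O:4.

C13H13F3N2O4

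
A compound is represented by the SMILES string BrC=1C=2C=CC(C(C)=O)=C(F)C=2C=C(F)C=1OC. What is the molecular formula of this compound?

C13H9BrF2O2

Walk through each heavy atom and fill implicit hydrogens from standard valence (C 4, N 3, O 2, S 2, halogen 1):
  atom 1: Br (halogen, monovalent) → 0 H
  atom 2: C, bond orders sum to 4 (valence 4) → 0 H
  atom 3: C, bond orders sum to 4 (valence 4) → 0 H
  atom 4: C, bond orders sum to 3 (valence 4) → 1 H
  atom 5: C, bond orders sum to 3 (valence 4) → 1 H
  atom 6: C, bond orders sum to 4 (valence 4) → 0 H
  atom 7: C, bond orders sum to 4 (valence 4) → 0 H
  atom 8: C, bond orders sum to 1 (valence 4) → 3 H
  atom 9: O, bond orders sum to 2 (valence 2) → 0 H
  atom 10: C, bond orders sum to 4 (valence 4) → 0 H
  atom 11: F (halogen, monovalent) → 0 H
  atom 12: C, bond orders sum to 4 (valence 4) → 0 H
  atom 13: C, bond orders sum to 3 (valence 4) → 1 H
  atom 14: C, bond orders sum to 4 (valence 4) → 0 H
  atom 15: F (halogen, monovalent) → 0 H
  atom 16: C, bond orders sum to 4 (valence 4) → 0 H
  atom 17: O, bond orders sum to 2 (valence 2) → 0 H
  atom 18: C, bond orders sum to 1 (valence 4) → 3 H
Totals → C:13, H:9, Br:1, F:2, O:2.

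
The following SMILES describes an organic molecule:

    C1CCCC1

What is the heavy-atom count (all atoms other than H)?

5

Every atom symbol written in the SMILES (organic subset) is one heavy atom; implicit H are not written.
Heavy atoms by element → C:5.
Total: 5.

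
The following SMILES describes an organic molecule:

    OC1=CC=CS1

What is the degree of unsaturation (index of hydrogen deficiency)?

3

Molecular formula: C4H4OS.
DoU = (2C + 2 + N − H − X) / 2, where X is the halogen count and O/S are ignored.
    = (2·4 + 2 + 0 − 4 − 0) / 2 = 6 / 2 = 3.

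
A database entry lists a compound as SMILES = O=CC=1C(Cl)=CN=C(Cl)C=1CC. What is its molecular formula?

C8H7Cl2NO

Walk through each heavy atom and fill implicit hydrogens from standard valence (C 4, N 3, O 2, S 2, halogen 1):
  atom 1: O, bond orders sum to 2 (valence 2) → 0 H
  atom 2: C, bond orders sum to 3 (valence 4) → 1 H
  atom 3: C, bond orders sum to 4 (valence 4) → 0 H
  atom 4: C, bond orders sum to 4 (valence 4) → 0 H
  atom 5: Cl (halogen, monovalent) → 0 H
  atom 6: C, bond orders sum to 3 (valence 4) → 1 H
  atom 7: N, bond orders sum to 3 (valence 3) → 0 H
  atom 8: C, bond orders sum to 4 (valence 4) → 0 H
  atom 9: Cl (halogen, monovalent) → 0 H
  atom 10: C, bond orders sum to 4 (valence 4) → 0 H
  atom 11: C, bond orders sum to 2 (valence 4) → 2 H
  atom 12: C, bond orders sum to 1 (valence 4) → 3 H
Totals → C:8, H:7, Cl:2, N:1, O:1.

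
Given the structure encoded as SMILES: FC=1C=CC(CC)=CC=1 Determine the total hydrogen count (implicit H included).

Walk through each heavy atom and fill implicit hydrogens from standard valence (C 4, N 3, O 2, S 2, halogen 1):
  atom 1: F (halogen, monovalent) → 0 H
  atom 2: C, bond orders sum to 4 (valence 4) → 0 H
  atom 3: C, bond orders sum to 3 (valence 4) → 1 H
  atom 4: C, bond orders sum to 3 (valence 4) → 1 H
  atom 5: C, bond orders sum to 4 (valence 4) → 0 H
  atom 6: C, bond orders sum to 2 (valence 4) → 2 H
  atom 7: C, bond orders sum to 1 (valence 4) → 3 H
  atom 8: C, bond orders sum to 3 (valence 4) → 1 H
  atom 9: C, bond orders sum to 3 (valence 4) → 1 H
Total hydrogens: 9.

9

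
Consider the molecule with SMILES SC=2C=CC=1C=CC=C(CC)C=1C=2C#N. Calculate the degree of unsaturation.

Molecular formula: C13H11NS.
DoU = (2C + 2 + N − H − X) / 2, where X is the halogen count and O/S are ignored.
    = (2·13 + 2 + 1 − 11 − 0) / 2 = 18 / 2 = 9.

9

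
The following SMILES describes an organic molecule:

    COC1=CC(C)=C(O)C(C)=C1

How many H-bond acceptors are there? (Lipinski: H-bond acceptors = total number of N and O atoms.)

N atoms: 0; O atoms: 2.
Lipinski HBA = 0 + 2 = 2.

2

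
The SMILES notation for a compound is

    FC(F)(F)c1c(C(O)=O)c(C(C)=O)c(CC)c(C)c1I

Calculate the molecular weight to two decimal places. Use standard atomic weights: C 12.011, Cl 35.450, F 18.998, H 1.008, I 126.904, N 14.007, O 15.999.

First, the molecular formula is C13H12F3IO3 (counting implicit H from valence).
  C: 13 × 12.011 = 156.143
  F: 3 × 18.998 = 56.994
  H: 12 × 1.008 = 12.096
  I: 1 × 126.904 = 126.904
  O: 3 × 15.999 = 47.997
Sum: 13×12.011 + 3×18.998 + 12×1.008 + 1×126.904 + 3×15.999 = 400.134 → 400.13 g/mol.

400.13 g/mol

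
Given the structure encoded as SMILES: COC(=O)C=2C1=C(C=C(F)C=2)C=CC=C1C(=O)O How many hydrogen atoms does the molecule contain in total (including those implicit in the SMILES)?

9

Walk through each heavy atom and fill implicit hydrogens from standard valence (C 4, N 3, O 2, S 2, halogen 1):
  atom 1: C, bond orders sum to 1 (valence 4) → 3 H
  atom 2: O, bond orders sum to 2 (valence 2) → 0 H
  atom 3: C, bond orders sum to 4 (valence 4) → 0 H
  atom 4: O, bond orders sum to 2 (valence 2) → 0 H
  atom 5: C, bond orders sum to 4 (valence 4) → 0 H
  atom 6: C, bond orders sum to 4 (valence 4) → 0 H
  atom 7: C, bond orders sum to 4 (valence 4) → 0 H
  atom 8: C, bond orders sum to 3 (valence 4) → 1 H
  atom 9: C, bond orders sum to 4 (valence 4) → 0 H
  atom 10: F (halogen, monovalent) → 0 H
  atom 11: C, bond orders sum to 3 (valence 4) → 1 H
  atom 12: C, bond orders sum to 3 (valence 4) → 1 H
  atom 13: C, bond orders sum to 3 (valence 4) → 1 H
  atom 14: C, bond orders sum to 3 (valence 4) → 1 H
  atom 15: C, bond orders sum to 4 (valence 4) → 0 H
  atom 16: C, bond orders sum to 4 (valence 4) → 0 H
  atom 17: O, bond orders sum to 2 (valence 2) → 0 H
  atom 18: O, bond orders sum to 1 (valence 2) → 1 H
Total hydrogens: 9.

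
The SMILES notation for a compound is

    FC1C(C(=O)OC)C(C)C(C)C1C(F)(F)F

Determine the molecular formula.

Walk through each heavy atom and fill implicit hydrogens from standard valence (C 4, N 3, O 2, S 2, halogen 1):
  atom 1: F (halogen, monovalent) → 0 H
  atom 2: C, bond orders sum to 3 (valence 4) → 1 H
  atom 3: C, bond orders sum to 3 (valence 4) → 1 H
  atom 4: C, bond orders sum to 4 (valence 4) → 0 H
  atom 5: O, bond orders sum to 2 (valence 2) → 0 H
  atom 6: O, bond orders sum to 2 (valence 2) → 0 H
  atom 7: C, bond orders sum to 1 (valence 4) → 3 H
  atom 8: C, bond orders sum to 3 (valence 4) → 1 H
  atom 9: C, bond orders sum to 1 (valence 4) → 3 H
  atom 10: C, bond orders sum to 3 (valence 4) → 1 H
  atom 11: C, bond orders sum to 1 (valence 4) → 3 H
  atom 12: C, bond orders sum to 3 (valence 4) → 1 H
  atom 13: C, bond orders sum to 4 (valence 4) → 0 H
  atom 14: F (halogen, monovalent) → 0 H
  atom 15: F (halogen, monovalent) → 0 H
  atom 16: F (halogen, monovalent) → 0 H
Totals → C:10, H:14, F:4, O:2.

C10H14F4O2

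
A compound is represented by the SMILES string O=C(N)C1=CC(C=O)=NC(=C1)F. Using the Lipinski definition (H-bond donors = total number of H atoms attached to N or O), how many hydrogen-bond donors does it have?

2

Donors: find every N or O and count the H atoms it carries.
  atom 1 (O): bond orders sum to 2 → 0 H
  atom 3 (N): bond orders sum to 1 → 2 H
  atom 8 (O): bond orders sum to 2 → 0 H
  atom 9 (N): bond orders sum to 3 → 0 H
Lipinski HBD = 2.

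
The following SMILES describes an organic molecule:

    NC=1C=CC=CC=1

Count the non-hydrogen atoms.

Every atom symbol written in the SMILES (organic subset) is one heavy atom; implicit H are not written.
Heavy atoms by element → C:6, N:1.
Total: 7.

7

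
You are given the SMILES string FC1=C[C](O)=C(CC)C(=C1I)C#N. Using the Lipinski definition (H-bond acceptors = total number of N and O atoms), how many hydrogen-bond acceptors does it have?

N atoms: 1; O atoms: 1.
Lipinski HBA = 1 + 1 = 2.

2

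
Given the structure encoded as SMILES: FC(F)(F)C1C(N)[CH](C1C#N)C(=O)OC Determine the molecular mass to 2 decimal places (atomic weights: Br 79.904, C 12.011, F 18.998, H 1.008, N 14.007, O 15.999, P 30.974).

222.17 g/mol

First, the molecular formula is C8H9F3N2O2 (counting implicit H from valence).
  C: 8 × 12.011 = 96.088
  F: 3 × 18.998 = 56.994
  H: 9 × 1.008 = 9.072
  N: 2 × 14.007 = 28.014
  O: 2 × 15.999 = 31.998
Sum: 8×12.011 + 3×18.998 + 9×1.008 + 2×14.007 + 2×15.999 = 222.166 → 222.17 g/mol.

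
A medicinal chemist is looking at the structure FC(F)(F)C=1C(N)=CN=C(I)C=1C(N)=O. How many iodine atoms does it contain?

1

Scan the SMILES for I atoms (remember two-letter symbols like Cl and Br are single atoms).
Iodine count: 1.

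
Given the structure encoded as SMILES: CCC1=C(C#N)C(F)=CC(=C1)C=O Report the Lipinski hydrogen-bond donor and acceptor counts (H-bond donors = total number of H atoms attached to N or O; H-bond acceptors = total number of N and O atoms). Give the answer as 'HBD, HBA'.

0, 2

Donors: find every N or O and count the H atoms it carries.
  atom 6 (N): bond orders sum to 3 → 0 H
  atom 13 (O): bond orders sum to 2 → 0 H
Lipinski HBD = 0.
Acceptors: N atoms = 1, O atoms = 1 → HBA = 2.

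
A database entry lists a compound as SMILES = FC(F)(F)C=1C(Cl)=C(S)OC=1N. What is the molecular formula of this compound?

Walk through each heavy atom and fill implicit hydrogens from standard valence (C 4, N 3, O 2, S 2, halogen 1):
  atom 1: F (halogen, monovalent) → 0 H
  atom 2: C, bond orders sum to 4 (valence 4) → 0 H
  atom 3: F (halogen, monovalent) → 0 H
  atom 4: F (halogen, monovalent) → 0 H
  atom 5: C, bond orders sum to 4 (valence 4) → 0 H
  atom 6: C, bond orders sum to 4 (valence 4) → 0 H
  atom 7: Cl (halogen, monovalent) → 0 H
  atom 8: C, bond orders sum to 4 (valence 4) → 0 H
  atom 9: S, bond orders sum to 1 (valence 2) → 1 H
  atom 10: O, bond orders sum to 2 (valence 2) → 0 H
  atom 11: C, bond orders sum to 4 (valence 4) → 0 H
  atom 12: N, bond orders sum to 1 (valence 3) → 2 H
Totals → C:5, H:3, Cl:1, F:3, N:1, O:1, S:1.

C5H3ClF3NOS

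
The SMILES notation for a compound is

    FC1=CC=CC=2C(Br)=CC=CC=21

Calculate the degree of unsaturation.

Molecular formula: C10H6BrF.
DoU = (2C + 2 + N − H − X) / 2, where X is the halogen count and O/S are ignored.
    = (2·10 + 2 + 0 − 6 − 2) / 2 = 14 / 2 = 7.

7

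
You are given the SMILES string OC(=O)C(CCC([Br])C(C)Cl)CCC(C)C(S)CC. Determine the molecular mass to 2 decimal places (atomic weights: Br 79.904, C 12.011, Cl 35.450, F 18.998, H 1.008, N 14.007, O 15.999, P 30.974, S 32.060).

First, the molecular formula is C14H26BrClO2S (counting implicit H from valence).
  Br: 1 × 79.904 = 79.904
  C: 14 × 12.011 = 168.154
  Cl: 1 × 35.450 = 35.450
  H: 26 × 1.008 = 26.208
  O: 2 × 15.999 = 31.998
  S: 1 × 32.060 = 32.060
Sum: 1×79.904 + 14×12.011 + 1×35.450 + 26×1.008 + 2×15.999 + 1×32.060 = 373.774 → 373.77 g/mol.

373.77 g/mol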